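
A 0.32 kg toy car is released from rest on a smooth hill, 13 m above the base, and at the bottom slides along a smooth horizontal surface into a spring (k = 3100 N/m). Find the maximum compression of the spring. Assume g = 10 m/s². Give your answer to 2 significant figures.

x = 0.16 m

Energy conservation (no friction) from release to max compression: mgh = ½kx²
x = √(2mgh/k) = √(2 × 0.32 × 10 × 13 / 3100) = 0.1638 m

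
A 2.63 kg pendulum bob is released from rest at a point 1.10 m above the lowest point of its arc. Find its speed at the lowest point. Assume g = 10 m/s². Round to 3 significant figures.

By conservation of mechanical energy, mgh = ½mv²
v = √(2gh) = √(2 × 10 × 1.10) = √22.000 = 4.690 m/s

v = 4.69 m/s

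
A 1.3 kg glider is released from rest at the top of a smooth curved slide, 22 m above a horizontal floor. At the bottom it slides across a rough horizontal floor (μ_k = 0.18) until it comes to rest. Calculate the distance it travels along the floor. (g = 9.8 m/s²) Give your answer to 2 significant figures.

Applying the work–energy principle:
At rest all PE has been dissipated by friction: mgh = μ_k m g d
d = h/μ_k = 22/0.18 = 122.2 m

d = 120 m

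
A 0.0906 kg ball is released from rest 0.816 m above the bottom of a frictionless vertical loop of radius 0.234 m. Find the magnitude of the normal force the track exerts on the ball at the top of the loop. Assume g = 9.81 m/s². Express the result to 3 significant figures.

Energy from release to top (height 2r): mgh = ½mv_top² + mg(2r)
v_top² = 2g(h − 2r) = 2(9.81)(0.816 − 0.4680) = 6.8278 m²/s²
At the top, both N and weight point toward the centre: N + mg = mv_top²/r
N = m(v_top²/r − g) = 0.0906(6.8278/0.234 − 9.81) = 1.755 N

N = 1.75 N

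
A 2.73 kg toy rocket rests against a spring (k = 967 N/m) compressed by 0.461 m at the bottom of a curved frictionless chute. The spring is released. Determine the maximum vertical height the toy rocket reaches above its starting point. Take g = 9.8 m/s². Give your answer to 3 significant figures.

h = 3.84 m

All spring PE becomes gravitational PE at the highest point: ½kx² = mgh
h = kx²/(2mg) = (967)(0.461)²/(2 × 2.73 × 9.8) = 3.841 m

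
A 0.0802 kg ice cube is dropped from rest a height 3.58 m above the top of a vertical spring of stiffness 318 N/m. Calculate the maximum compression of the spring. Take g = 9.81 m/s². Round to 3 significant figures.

x = 0.136 m

Measuring PE from the top of the relaxed spring, at max compression the cube has dropped H + x with zero KE, so:
mg(H + x) = ½kx²
½(318)x² − (0.0802)(9.81)x − (0.0802)(9.81)(3.58) = 0
159.0x² − 0.7868x − 2.817 = 0
x = [0.7868 + √(0.6190 + 1791.4)]/(2 × 159.0) = 0.1356 m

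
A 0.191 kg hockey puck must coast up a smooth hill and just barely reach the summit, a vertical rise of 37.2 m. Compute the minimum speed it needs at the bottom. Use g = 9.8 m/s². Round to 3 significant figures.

v = 27.0 m/s

At the top it is momentarily at rest, so all KE converts to PE: ½mv² = mgh
v = √(2gh) = √(2 × 9.8 × 37.2) = 27.00 m/s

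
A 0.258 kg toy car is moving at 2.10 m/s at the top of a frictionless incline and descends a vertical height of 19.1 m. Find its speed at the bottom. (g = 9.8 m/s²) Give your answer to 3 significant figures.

v = 19.5 m/s

Equating total energy at the two states: ½mv₀² + mgh = ½mv²
v² = v₀² + 2gh = (2.10)² + 2(9.8)(19.1) = 378.77
v = √378.77 = 19.46 m/s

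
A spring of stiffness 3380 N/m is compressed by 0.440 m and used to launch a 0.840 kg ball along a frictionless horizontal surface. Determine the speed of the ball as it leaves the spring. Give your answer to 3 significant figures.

v = 27.9 m/s

Conservation of energy: ½kx² = ½mv²
v = x√(k/m) = 0.440 × √(3380/0.840) = 27.91 m/s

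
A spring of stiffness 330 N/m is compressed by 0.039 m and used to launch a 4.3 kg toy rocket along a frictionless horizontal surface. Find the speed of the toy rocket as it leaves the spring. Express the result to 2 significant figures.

The toy rocket leaves the spring when the spring is at natural length, so ½kx² = ½mv²
v = x√(k/m) = 0.039 × √(330/4.3) = 0.3417 m/s

v = 0.34 m/s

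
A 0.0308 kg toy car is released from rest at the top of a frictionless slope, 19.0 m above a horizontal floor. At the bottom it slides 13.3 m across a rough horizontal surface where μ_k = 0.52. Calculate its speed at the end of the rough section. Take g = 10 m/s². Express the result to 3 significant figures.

Applying the work–energy principle:
mgh = ½mv² + μ_k m g d
W_f = μ_k mg d = (0.52)(0.0308)(10)(13.3) = 2.130 J
½mv² = mgh − W_f = 5.8520 − 2.130 = 3.7219 J
v = √(2 × 3.7219/0.0308) = 15.55 m/s

v = 15.5 m/s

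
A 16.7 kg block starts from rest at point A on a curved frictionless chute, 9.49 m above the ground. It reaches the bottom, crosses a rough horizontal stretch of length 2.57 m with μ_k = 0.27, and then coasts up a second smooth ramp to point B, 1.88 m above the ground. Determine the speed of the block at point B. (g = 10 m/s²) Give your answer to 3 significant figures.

Energy at A: mgh₁ = (16.7)(10)(9.49) = 1584.8 J
Friction loss: W_f = μ_k mg d = 115.9 J
At B: ½mv² + mgh₂ = mgh₁ − W_f
½mv² = 1584.8 − 115.9 − 313.96 = 1155.0 J
v = √(2 × 1155.0/16.7) = 11.76 m/s

v = 11.8 m/s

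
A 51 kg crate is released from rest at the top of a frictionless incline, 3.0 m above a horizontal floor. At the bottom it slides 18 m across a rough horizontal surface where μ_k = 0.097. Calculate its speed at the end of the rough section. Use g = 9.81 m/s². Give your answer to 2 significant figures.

v = 5.0 m/s

Energy bookkeeping (friction removes W_f = μ_k N d):
mgh = ½mv² + μ_k m g d
W_f = μ_k mg d = (0.097)(51)(9.81)(18) = 873.5 J
½mv² = mgh − W_f = 1500.9 − 873.5 = 627.39 J
v = √(2 × 627.39/51) = 4.960 m/s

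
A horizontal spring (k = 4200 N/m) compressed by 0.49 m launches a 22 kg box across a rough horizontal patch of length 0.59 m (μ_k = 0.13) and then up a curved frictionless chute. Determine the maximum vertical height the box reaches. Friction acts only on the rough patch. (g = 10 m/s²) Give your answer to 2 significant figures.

h = 2.2 m

Spring energy: E₀ = ½kx² = ½(4200)(0.49)² = 504.21 J
Friction: W_f = μ_k mg d = (0.13)(22)(10)(0.59) = 16.87 J
Energy at base of ramp: E = 504.21 − 16.87 = 487.34 J
At max height all remaining energy is PE: mgh = E ⇒ h = E/(mg) = 487.34/(22 × 10) = 2.215 m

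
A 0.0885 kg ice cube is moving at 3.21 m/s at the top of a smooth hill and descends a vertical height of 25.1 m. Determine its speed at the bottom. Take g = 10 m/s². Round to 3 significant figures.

v = 22.6 m/s

Energy conservation between the two points: ½mv₀² + mgh = ½mv²
v² = v₀² + 2gh = (3.21)² + 2(10)(25.1) = 512.30
v = √512.30 = 22.63 m/s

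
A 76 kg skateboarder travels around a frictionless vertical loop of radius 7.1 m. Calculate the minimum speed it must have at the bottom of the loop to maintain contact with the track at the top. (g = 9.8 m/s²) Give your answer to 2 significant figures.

At the top: mg = mv_top²/r ⇒ v_top² = gr = 69.58 m²/s²
Energy from bottom to top (height 2r): ½mv_bot² = ½mv_top² + mg(2r)
v_bot² = gr + 4gr = 5gr = 347.9
v_bot = √(5gr) = 18.65 m/s

v = 19 m/s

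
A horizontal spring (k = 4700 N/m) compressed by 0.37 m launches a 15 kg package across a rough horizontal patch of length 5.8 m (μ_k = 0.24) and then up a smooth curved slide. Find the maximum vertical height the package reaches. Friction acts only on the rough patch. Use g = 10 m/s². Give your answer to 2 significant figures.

Spring energy: E₀ = ½kx² = ½(4700)(0.37)² = 321.71 J
Friction: W_f = μ_k mg d = (0.24)(15)(10)(5.8) = 208.8 J
Energy at base of ramp: E = 321.71 − 208.8 = 112.91 J
At max height all remaining energy is PE: mgh = E ⇒ h = E/(mg) = 112.91/(15 × 10) = 0.7528 m

h = 0.75 m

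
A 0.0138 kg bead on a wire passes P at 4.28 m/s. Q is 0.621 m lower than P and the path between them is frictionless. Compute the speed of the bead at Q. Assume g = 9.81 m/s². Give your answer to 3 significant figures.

v = 5.52 m/s

Equating total energy at the two states: ½mv₀² + mgh = ½mv²
v² = v₀² + 2gh = (4.28)² + 2(9.81)(0.621) = 30.502
v = √30.502 = 5.523 m/s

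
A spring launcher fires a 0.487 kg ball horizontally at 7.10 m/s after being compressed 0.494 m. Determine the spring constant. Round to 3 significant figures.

k = 101 N/m

Spring PE at full compression equals KE at release: ½kx² = ½mv²
k = mv²/x² = (0.487)(7.10)²/(0.494)² = 100.6 N/m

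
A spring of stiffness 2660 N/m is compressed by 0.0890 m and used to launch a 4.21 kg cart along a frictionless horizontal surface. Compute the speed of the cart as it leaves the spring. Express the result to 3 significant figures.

The cart leaves the spring when the spring is at natural length, so ½kx² = ½mv²
v = x√(k/m) = 0.0890 × √(2660/4.21) = 2.237 m/s

v = 2.24 m/s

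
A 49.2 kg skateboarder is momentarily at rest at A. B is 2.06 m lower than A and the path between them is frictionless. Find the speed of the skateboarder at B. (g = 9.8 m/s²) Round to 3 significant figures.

Energy conservation between the two points: mgh = ½mv²
v = √(2gh) = √(2 × 9.8 × 2.06) = √40.376 = 6.354 m/s

v = 6.35 m/s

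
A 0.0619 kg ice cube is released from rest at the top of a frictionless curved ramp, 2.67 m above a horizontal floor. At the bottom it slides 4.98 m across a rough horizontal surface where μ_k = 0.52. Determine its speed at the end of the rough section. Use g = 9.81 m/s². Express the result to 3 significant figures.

Applying the work–energy principle:
mgh = ½mv² + μ_k m g d
W_f = μ_k mg d = (0.52)(0.0619)(9.81)(4.98) = 1.573 J
½mv² = mgh − W_f = 1.6213 − 1.573 = 0.048822 J
v = √(2 × 0.048822/0.0619) = 1.256 m/s

v = 1.26 m/s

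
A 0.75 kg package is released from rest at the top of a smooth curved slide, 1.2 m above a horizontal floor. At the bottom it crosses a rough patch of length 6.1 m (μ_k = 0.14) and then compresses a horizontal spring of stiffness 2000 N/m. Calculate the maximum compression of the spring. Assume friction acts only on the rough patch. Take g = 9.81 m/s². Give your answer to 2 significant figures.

x = 0.050 m

Initial energy: E₁ = mgh = (0.75)(9.81)(1.2) = 8.8290 J
Friction removes W_f = μ_k mg d = (0.14)(0.75)(9.81)(6.1) = 6.283 J
Energy reaching the spring: E = 8.8290 − 6.283 = 2.5457 J
At max compression ½kx² = E ⇒ x = √(2E/k) = √(2 × 2.5457/2000) = 0.05045 m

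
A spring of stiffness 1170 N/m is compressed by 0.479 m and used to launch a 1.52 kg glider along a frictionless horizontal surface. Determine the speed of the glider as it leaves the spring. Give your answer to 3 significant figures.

v = 13.3 m/s

Spring PE converts entirely to kinetic energy: ½kx² = ½mv²
v = x√(k/m) = 0.479 × √(1170/1.52) = 13.29 m/s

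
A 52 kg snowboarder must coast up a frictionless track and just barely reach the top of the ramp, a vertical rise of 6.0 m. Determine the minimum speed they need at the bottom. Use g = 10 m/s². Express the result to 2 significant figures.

At the top they are momentarily at rest, so all KE converts to PE: ½mv² = mgh
v = √(2gh) = √(2 × 10 × 6.0) = 10.95 m/s

v = 11 m/s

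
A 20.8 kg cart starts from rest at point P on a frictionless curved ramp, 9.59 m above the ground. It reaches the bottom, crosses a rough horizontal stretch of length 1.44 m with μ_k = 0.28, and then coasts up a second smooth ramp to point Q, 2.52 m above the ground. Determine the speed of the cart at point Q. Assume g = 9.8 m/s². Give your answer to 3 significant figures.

v = 11.4 m/s

Energy at P: mgh₁ = (20.8)(9.8)(9.59) = 1954.8 J
Friction loss: W_f = μ_k mg d = 82.19 J
At Q: ½mv² + mgh₂ = mgh₁ − W_f
½mv² = 1954.8 − 82.19 − 513.68 = 1359.0 J
v = √(2 × 1359.0/20.8) = 11.43 m/s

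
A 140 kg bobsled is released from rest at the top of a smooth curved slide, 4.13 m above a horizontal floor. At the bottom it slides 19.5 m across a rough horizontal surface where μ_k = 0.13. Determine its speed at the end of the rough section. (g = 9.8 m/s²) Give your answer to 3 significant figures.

Applying the work–energy principle:
mgh = ½mv² + μ_k m g d
W_f = μ_k mg d = (0.13)(140)(9.8)(19.5) = 3478 J
½mv² = mgh − W_f = 5666.4 − 3478 = 2188.3 J
v = √(2 × 2188.3/140) = 5.591 m/s

v = 5.59 m/s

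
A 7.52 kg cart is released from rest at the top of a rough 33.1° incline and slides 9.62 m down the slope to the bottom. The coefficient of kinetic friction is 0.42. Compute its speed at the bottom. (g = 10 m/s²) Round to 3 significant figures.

v = 6.11 m/s

Taking the bottom as reference, mgh = ½mv² + μ_k N L with h = L sinθ, N = mg cosθ:
mgh = mgL sinθ = (7.52)(10)(9.62)sin33.1° = 395.06 J
W_f = μ_k mg cosθ · L = (0.42)(7.52)(10)cos33.1°·9.62 = 254.5 J
½mv² = 395.06 − 254.5 = 140.53 J
v = √(2 × 140.53/7.52) = 6.114 m/s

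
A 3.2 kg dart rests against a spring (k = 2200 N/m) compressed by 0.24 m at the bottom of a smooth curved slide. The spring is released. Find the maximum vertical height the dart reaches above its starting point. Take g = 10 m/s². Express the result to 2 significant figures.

At maximum height the dart is at rest, so ½kx² = mgh
h = kx²/(2mg) = (2200)(0.24)²/(2 × 3.2 × 10) = 1.980 m

h = 2.0 m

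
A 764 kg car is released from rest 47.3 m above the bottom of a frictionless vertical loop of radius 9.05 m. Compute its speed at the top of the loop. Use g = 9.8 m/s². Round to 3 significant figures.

v = 23.9 m/s

Energy conservation: mgh = ½mv_top² + mg(2r)
v_top² = 2g(h − 2r) = 2(9.8)(47.3 − 18.10) = 572.3
v_top = 23.92 m/s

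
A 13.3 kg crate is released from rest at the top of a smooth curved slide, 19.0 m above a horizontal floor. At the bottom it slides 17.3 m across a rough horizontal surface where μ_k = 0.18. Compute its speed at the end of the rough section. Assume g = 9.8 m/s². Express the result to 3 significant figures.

v = 17.6 m/s

Applying the work–energy principle:
mgh = ½mv² + μ_k m g d
W_f = μ_k mg d = (0.18)(13.3)(9.8)(17.3) = 405.9 J
½mv² = mgh − W_f = 2476.5 − 405.9 = 2070.6 J
v = √(2 × 2070.6/13.3) = 17.65 m/s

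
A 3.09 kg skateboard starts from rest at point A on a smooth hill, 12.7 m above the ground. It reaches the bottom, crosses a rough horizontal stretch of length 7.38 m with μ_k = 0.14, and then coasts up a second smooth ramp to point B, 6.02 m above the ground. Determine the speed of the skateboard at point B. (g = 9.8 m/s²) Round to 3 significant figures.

Energy at A: mgh₁ = (3.09)(9.8)(12.7) = 384.58 J
Friction loss: W_f = μ_k mg d = 31.29 J
At B: ½mv² + mgh₂ = mgh₁ − W_f
½mv² = 384.58 − 31.29 − 182.30 = 171.00 J
v = √(2 × 171.00/3.09) = 10.52 m/s

v = 10.5 m/s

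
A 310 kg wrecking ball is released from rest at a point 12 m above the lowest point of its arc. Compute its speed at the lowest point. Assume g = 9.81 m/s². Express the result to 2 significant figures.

Mechanical energy is conserved (no friction): mgh = ½mv²
The mass cancels from both sides.
v = √(2gh) = √(2 × 9.81 × 12) = √235.44 = 15.34 m/s

v = 15 m/s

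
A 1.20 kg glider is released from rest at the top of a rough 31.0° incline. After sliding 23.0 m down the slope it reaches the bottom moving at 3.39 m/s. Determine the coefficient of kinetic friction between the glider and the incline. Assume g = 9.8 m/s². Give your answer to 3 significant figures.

Energy balance down the incline: mg L sinθ − ½mv² = μ_k (mg cosθ) L
mgL sinθ = 139.31 J; ½mv² = 6.8953 J
W_f = 139.31 − 6.8953 = 132.4 J
μ_k = W_f/(mg cosθ · L) = 132.4/(10.08 × 23.0) = 0.5711

μ_k = 0.571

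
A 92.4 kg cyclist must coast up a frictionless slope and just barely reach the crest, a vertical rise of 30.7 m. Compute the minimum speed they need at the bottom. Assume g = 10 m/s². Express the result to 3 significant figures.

At the top they are momentarily at rest, so all KE converts to PE: ½mv² = mgh
v = √(2gh) = √(2 × 10 × 30.7) = 24.78 m/s

v = 24.8 m/s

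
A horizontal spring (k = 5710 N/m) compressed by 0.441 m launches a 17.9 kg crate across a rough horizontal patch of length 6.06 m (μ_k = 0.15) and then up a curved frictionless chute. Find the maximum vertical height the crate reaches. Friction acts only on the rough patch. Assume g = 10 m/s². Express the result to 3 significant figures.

Spring energy: E₀ = ½kx² = ½(5710)(0.441)² = 555.24 J
Friction: W_f = μ_k mg d = (0.15)(17.9)(10)(6.06) = 162.7 J
Energy at base of ramp: E = 555.24 − 162.7 = 392.53 J
At max height all remaining energy is PE: mgh = E ⇒ h = E/(mg) = 392.53/(17.9 × 10) = 2.193 m

h = 2.19 m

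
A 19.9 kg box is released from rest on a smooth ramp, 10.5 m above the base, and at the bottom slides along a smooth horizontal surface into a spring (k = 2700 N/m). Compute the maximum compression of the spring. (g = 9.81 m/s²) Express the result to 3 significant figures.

Gravitational PE at the top equals spring PE at max compression: mgh = ½kx²
x = √(2mgh/k) = √(2 × 19.9 × 9.81 × 10.5 / 2700) = 1.232 m

x = 1.23 m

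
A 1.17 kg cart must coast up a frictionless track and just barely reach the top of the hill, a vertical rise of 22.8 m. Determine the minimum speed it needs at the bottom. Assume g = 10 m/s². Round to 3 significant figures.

At the top it is momentarily at rest, so all KE converts to PE: ½mv² = mgh
v = √(2gh) = √(2 × 10 × 22.8) = 21.35 m/s

v = 21.4 m/s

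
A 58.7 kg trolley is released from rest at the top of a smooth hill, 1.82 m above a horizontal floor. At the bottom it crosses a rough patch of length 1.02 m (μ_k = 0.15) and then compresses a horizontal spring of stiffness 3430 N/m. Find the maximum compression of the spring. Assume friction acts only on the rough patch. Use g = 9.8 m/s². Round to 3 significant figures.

Initial energy: E₁ = mgh = (58.7)(9.8)(1.82) = 1047.0 J
Friction removes W_f = μ_k mg d = (0.15)(58.7)(9.8)(1.02) = 88.01 J
Energy reaching the spring: E = 1047.0 − 88.01 = 958.96 J
At max compression ½kx² = E ⇒ x = √(2E/k) = √(2 × 958.96/3430) = 0.7478 m

x = 0.748 m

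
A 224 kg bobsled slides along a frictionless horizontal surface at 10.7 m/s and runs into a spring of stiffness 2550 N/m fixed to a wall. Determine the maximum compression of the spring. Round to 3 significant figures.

x = 3.17 m

Conservation of energy between contact and max compression: ½mv² = ½kx²
x = v√(m/k) = 10.7 × √(224/2550) = 3.171 m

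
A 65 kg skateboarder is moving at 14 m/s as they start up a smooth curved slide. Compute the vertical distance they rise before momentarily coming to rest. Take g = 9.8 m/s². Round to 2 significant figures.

Setting KE at the bottom equal to PE gained: ½mv² = mgh
h = v²/(2g) = 14²/(2 × 9.8) = 10.00 m

h = 10 m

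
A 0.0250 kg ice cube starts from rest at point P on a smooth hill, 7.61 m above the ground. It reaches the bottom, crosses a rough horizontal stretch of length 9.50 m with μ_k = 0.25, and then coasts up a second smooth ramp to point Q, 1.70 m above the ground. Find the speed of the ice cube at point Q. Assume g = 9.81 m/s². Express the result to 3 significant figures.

Energy at P: mgh₁ = (0.0250)(9.81)(7.61) = 1.8664 J
Friction loss: W_f = μ_k mg d = 0.5825 J
At Q: ½mv² + mgh₂ = mgh₁ − W_f
½mv² = 1.8664 − 0.5825 − 0.41693 = 0.86696 J
v = √(2 × 0.86696/0.0250) = 8.328 m/s

v = 8.33 m/s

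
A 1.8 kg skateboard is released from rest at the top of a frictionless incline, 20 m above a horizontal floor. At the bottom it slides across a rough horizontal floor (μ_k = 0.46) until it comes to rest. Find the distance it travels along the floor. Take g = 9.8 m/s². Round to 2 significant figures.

d = 43 m

Energy bookkeeping (friction removes W_f = μ_k N d):
At rest all PE has been dissipated by friction: mgh = μ_k m g d
d = h/μ_k = 20/0.46 = 43.48 m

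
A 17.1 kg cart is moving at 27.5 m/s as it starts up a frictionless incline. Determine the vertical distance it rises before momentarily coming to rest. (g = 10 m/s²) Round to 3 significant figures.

h = 37.8 m

By energy conservation, ½mv² = mgh
h = v²/(2g) = 27.5²/(2 × 10) = 37.81 m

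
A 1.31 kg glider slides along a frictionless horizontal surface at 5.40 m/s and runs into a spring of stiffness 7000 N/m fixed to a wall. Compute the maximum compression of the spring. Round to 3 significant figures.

Conservation of energy between contact and max compression: ½mv² = ½kx²
x = v√(m/k) = 5.40 × √(1.31/7000) = 0.07387 m

x = 0.0739 m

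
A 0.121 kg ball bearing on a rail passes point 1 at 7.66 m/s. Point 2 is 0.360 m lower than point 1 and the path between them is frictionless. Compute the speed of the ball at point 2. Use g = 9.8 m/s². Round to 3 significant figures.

Equating total energy at the two states: ½mv₀² + mgh = ½mv²
v² = v₀² + 2gh = (7.66)² + 2(9.8)(0.360) = 65.732
v = √65.732 = 8.108 m/s

v = 8.11 m/s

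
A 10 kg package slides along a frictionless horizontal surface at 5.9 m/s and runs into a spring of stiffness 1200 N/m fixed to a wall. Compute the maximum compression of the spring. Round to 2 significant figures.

x = 0.54 m

All KE is stored as spring PE at maximum compression: ½mv² = ½kx²
x = v√(m/k) = 5.9 × √(10/1200) = 0.5386 m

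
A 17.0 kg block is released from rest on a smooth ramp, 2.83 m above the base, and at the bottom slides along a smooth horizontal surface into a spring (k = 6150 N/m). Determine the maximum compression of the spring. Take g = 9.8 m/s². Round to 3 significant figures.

x = 0.392 m

Gravitational PE at the top equals spring PE at max compression: mgh = ½kx²
x = √(2mgh/k) = √(2 × 17.0 × 9.8 × 2.83 / 6150) = 0.3916 m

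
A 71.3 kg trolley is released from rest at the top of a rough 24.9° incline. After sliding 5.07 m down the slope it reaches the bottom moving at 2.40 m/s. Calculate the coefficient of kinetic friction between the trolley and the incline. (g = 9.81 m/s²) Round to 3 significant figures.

mgh = ½mv² + μ_k (mg cosθ) L, with h = L sinθ
mgL sinθ = 1493.1 J; ½mv² = 205.34 J
W_f = 1493.1 − 205.34 = 1288 J
μ_k = W_f/(mg cosθ · L) = 1288/(634.4 × 5.07) = 0.4003

μ_k = 0.400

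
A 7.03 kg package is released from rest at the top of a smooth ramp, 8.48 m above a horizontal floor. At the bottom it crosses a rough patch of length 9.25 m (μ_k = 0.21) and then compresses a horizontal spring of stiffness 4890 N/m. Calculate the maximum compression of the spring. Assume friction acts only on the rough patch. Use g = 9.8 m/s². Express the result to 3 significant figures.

Initial energy: E₁ = mgh = (7.03)(9.8)(8.48) = 584.22 J
Friction removes W_f = μ_k mg d = (0.21)(7.03)(9.8)(9.25) = 133.8 J
Energy reaching the spring: E = 584.22 − 133.8 = 450.39 J
At max compression ½kx² = E ⇒ x = √(2E/k) = √(2 × 450.39/4890) = 0.4292 m

x = 0.429 m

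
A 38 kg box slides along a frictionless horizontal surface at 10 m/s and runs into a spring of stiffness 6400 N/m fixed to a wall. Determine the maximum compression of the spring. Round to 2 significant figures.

x = 0.77 m

At max compression the box is momentarily at rest: ½mv² = ½kx²
x = v√(m/k) = 10 × √(38/6400) = 0.7706 m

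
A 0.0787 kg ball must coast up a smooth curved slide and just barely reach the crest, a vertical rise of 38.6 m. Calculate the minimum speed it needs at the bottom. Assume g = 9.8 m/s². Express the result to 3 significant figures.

At the top it is momentarily at rest, so all KE converts to PE: ½mv² = mgh
v = √(2gh) = √(2 × 9.8 × 38.6) = 27.51 m/s

v = 27.5 m/s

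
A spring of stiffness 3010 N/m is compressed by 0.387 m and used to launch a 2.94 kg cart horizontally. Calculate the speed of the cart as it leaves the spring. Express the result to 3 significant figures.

v = 12.4 m/s

Conservation of energy: ½kx² = ½mv²
v = x√(k/m) = 0.387 × √(3010/2.94) = 12.38 m/s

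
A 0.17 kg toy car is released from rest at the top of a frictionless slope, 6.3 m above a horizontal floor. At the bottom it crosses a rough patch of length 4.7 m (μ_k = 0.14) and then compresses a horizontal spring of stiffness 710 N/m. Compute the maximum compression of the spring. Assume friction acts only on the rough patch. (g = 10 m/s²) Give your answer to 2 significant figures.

Initial energy: E₁ = mgh = (0.17)(10)(6.3) = 10.710 J
Friction removes W_f = μ_k mg d = (0.14)(0.17)(10)(4.7) = 1.119 J
Energy reaching the spring: E = 10.710 − 1.119 = 9.5914 J
At max compression ½kx² = E ⇒ x = √(2E/k) = √(2 × 9.5914/710) = 0.1644 m

x = 0.16 m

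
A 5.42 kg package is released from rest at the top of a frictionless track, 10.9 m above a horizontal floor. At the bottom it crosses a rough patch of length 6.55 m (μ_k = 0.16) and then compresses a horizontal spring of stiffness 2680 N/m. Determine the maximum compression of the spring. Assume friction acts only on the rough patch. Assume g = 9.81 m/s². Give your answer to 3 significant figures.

x = 0.625 m

Initial energy: E₁ = mgh = (5.42)(9.81)(10.9) = 579.56 J
Friction removes W_f = μ_k mg d = (0.16)(5.42)(9.81)(6.55) = 55.72 J
Energy reaching the spring: E = 579.56 − 55.72 = 523.83 J
At max compression ½kx² = E ⇒ x = √(2E/k) = √(2 × 523.83/2680) = 0.6252 m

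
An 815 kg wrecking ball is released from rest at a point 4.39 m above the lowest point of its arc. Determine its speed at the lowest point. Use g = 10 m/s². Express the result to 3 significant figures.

v = 9.37 m/s

Mechanical energy is conserved (no friction): mgh = ½mv²
The mass cancels from both sides.
v = √(2gh) = √(2 × 10 × 4.39) = √87.800 = 9.370 m/s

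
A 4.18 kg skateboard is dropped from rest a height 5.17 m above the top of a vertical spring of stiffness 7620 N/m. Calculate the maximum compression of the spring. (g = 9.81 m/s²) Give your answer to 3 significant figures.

Take the reference level at the top of the uncompressed spring. At max compression the skateboard has fallen H + x and is momentarily at rest:
mg(H + x) = ½kx²
½(7620)x² − (4.18)(9.81)x − (4.18)(9.81)(5.17) = 0
3810x² − 41.01x − 212.0 = 0
x = [41.01 + √(1681 + 3.2309e+06)]/(2 × 3810) = 0.2413 m

x = 0.241 m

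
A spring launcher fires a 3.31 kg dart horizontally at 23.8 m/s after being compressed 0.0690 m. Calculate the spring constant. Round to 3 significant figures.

k = 394000 N/m

Spring PE at full compression equals KE at release: ½kx² = ½mv²
k = mv²/x² = (3.31)(23.8)²/(0.0690)² = 393807 N/m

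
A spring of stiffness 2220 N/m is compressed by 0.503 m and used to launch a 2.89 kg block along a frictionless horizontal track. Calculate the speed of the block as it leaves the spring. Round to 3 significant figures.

Conservation of energy: ½kx² = ½mv²
v = x√(k/m) = 0.503 × √(2220/2.89) = 13.94 m/s

v = 13.9 m/s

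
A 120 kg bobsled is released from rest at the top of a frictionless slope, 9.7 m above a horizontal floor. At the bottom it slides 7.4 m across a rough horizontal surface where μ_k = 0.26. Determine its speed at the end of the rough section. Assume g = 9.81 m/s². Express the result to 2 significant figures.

Energy at the top = energy at the end + work done against friction:
mgh = ½mv² + μ_k m g d
W_f = μ_k mg d = (0.26)(120)(9.81)(7.4) = 2265 J
½mv² = mgh − W_f = 11419 − 2265 = 9153.9 J
v = √(2 × 9153.9/120) = 12.35 m/s

v = 12 m/s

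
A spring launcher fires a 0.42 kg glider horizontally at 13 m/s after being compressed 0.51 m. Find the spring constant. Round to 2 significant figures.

Spring PE at full compression equals KE at release: ½kx² = ½mv²
k = mv²/x² = (0.42)(13)²/(0.51)² = 272.9 N/m

k = 270 N/m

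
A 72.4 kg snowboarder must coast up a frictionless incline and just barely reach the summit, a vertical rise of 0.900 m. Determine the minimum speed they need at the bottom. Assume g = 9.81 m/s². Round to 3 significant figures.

v = 4.20 m/s

At the top they are momentarily at rest, so all KE converts to PE: ½mv² = mgh
v = √(2gh) = √(2 × 9.81 × 0.900) = 4.202 m/s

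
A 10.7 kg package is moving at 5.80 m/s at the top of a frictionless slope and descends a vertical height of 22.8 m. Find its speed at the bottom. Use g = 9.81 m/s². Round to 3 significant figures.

v = 21.9 m/s

By conservation of mechanical energy, ½mv₀² + mgh = ½mv²
v² = v₀² + 2gh = (5.80)² + 2(9.81)(22.8) = 480.98
v = √480.98 = 21.93 m/s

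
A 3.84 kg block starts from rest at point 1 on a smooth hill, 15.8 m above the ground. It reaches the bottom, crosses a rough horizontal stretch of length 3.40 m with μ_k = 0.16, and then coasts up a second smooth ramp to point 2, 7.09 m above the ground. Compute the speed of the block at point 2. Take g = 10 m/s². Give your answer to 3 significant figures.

v = 12.8 m/s

Energy at 1: mgh₁ = (3.84)(10)(15.8) = 606.72 J
Friction loss: W_f = μ_k mg d = 20.89 J
At 2: ½mv² + mgh₂ = mgh₁ − W_f
½mv² = 606.72 − 20.89 − 272.26 = 313.57 J
v = √(2 × 313.57/3.84) = 12.78 m/s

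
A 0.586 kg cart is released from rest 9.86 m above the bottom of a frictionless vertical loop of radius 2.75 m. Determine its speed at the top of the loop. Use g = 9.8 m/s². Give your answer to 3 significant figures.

v = 9.24 m/s

Energy conservation: mgh = ½mv_top² + mg(2r)
v_top² = 2g(h − 2r) = 2(9.8)(9.86 − 5.500) = 85.46
v_top = 9.244 m/s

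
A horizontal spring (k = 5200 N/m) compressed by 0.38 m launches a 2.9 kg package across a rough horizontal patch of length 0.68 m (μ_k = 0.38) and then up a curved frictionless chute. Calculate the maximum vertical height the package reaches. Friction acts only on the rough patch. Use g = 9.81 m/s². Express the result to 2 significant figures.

h = 13 m

Spring energy: E₀ = ½kx² = ½(5200)(0.38)² = 375.44 J
Friction: W_f = μ_k mg d = (0.38)(2.9)(9.81)(0.68) = 7.351 J
Energy at base of ramp: E = 375.44 − 7.351 = 368.09 J
At max height all remaining energy is PE: mgh = E ⇒ h = E/(mg) = 368.09/(2.9 × 9.81) = 12.94 m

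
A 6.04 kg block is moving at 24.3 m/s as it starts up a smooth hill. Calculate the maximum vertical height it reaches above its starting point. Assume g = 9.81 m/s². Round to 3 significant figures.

By energy conservation, ½mv² = mgh
h = v²/(2g) = 24.3²/(2 × 9.81) = 30.10 m

h = 30.1 m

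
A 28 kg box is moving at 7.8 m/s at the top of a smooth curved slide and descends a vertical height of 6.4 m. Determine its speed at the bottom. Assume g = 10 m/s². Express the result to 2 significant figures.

v = 14 m/s

Equating total energy at the two states: ½mv₀² + mgh = ½mv²
The mass cancels from both sides.
v² = v₀² + 2gh = (7.8)² + 2(10)(6.4) = 188.84
v = √188.84 = 13.74 m/s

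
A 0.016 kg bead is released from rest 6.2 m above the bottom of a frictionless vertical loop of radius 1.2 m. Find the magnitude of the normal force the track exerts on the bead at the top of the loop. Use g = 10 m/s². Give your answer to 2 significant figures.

N = 0.85 N

Energy from release to top (height 2r): mgh = ½mv_top² + mg(2r)
v_top² = 2g(h − 2r) = 2(10)(6.2 − 2.400) = 76.000 m²/s²
At the top, both N and weight point toward the centre: N + mg = mv_top²/r
N = m(v_top²/r − g) = 0.016(76.000/1.2 − 10) = 0.8533 N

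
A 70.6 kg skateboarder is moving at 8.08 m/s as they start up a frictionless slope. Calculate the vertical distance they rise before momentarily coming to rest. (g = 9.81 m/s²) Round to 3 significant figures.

By energy conservation, ½mv² = mgh
h = v²/(2g) = 8.08²/(2 × 9.81) = 3.328 m

h = 3.33 m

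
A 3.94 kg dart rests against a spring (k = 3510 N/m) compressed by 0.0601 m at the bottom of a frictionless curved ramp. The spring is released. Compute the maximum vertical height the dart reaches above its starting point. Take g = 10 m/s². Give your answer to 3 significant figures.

h = 0.161 m

All spring PE becomes gravitational PE at the highest point: ½kx² = mgh
h = kx²/(2mg) = (3510)(0.0601)²/(2 × 3.94 × 10) = 0.1609 m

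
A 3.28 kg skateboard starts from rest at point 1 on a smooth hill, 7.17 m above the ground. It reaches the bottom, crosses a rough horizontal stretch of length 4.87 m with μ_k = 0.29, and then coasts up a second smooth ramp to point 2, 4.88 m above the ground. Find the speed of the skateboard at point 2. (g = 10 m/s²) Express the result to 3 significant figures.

Energy at 1: mgh₁ = (3.28)(10)(7.17) = 235.18 J
Friction loss: W_f = μ_k mg d = 46.32 J
At 2: ½mv² + mgh₂ = mgh₁ − W_f
½mv² = 235.18 − 46.32 − 160.06 = 28.789 J
v = √(2 × 28.789/3.28) = 4.190 m/s

v = 4.19 m/s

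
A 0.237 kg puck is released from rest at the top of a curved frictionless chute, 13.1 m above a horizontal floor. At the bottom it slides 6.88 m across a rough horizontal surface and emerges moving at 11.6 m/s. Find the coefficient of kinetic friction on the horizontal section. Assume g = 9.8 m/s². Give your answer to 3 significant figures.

μ_k = 0.906

Energy at the top = energy at the end + work done against friction:
mgh = ½mv² + μ_k m g d
mgh = 30.426 J; ½mv² = 15.945 J
W_f = 30.426 − 15.945 = 14.48 J
μ_k = W_f/(mg·d) = 14.48/(2.323 × 6.88) = 0.9062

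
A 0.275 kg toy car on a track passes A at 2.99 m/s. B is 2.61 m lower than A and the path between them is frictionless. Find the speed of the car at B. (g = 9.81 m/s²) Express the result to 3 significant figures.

v = 7.76 m/s

Equating total energy at the two states: ½mv₀² + mgh = ½mv²
v² = v₀² + 2gh = (2.99)² + 2(9.81)(2.61) = 60.148
v = √60.148 = 7.756 m/s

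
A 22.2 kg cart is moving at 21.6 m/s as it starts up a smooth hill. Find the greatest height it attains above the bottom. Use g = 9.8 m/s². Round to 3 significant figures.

Setting KE at the bottom equal to PE gained: ½mv² = mgh
h = v²/(2g) = 21.6²/(2 × 9.8) = 23.80 m

h = 23.8 m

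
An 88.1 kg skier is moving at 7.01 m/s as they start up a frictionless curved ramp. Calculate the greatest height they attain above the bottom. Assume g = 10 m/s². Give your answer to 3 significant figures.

h = 2.46 m

By energy conservation, ½mv² = mgh
h = v²/(2g) = 7.01²/(2 × 10) = 2.457 m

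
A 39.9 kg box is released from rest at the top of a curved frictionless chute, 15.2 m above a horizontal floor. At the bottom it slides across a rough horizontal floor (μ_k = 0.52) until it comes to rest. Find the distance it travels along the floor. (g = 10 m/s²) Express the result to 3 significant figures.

d = 29.2 m

Applying the work–energy principle:
At rest all PE has been dissipated by friction: mgh = μ_k m g d
d = h/μ_k = 15.2/0.52 = 29.23 m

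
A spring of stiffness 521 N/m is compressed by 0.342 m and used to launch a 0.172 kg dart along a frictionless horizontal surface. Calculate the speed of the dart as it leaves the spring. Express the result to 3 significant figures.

v = 18.8 m/s

Spring PE converts entirely to kinetic energy: ½kx² = ½mv²
v = x√(k/m) = 0.342 × √(521/0.172) = 18.82 m/s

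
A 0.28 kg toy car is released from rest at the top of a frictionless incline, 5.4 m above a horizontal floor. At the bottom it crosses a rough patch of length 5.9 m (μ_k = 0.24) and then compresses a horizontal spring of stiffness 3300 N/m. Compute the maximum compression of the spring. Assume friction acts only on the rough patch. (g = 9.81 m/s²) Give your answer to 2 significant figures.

Initial energy: E₁ = mgh = (0.28)(9.81)(5.4) = 14.833 J
Friction removes W_f = μ_k mg d = (0.24)(0.28)(9.81)(5.9) = 3.889 J
Energy reaching the spring: E = 14.833 − 3.889 = 10.943 J
At max compression ½kx² = E ⇒ x = √(2E/k) = √(2 × 10.943/3300) = 0.08144 m

x = 0.081 m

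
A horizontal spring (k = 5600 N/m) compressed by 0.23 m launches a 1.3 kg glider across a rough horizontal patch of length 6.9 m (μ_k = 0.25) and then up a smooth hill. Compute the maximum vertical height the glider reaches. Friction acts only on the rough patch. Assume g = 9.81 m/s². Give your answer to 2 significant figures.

h = 9.9 m

Spring energy: E₀ = ½kx² = ½(5600)(0.23)² = 148.12 J
Friction: W_f = μ_k mg d = (0.25)(1.3)(9.81)(6.9) = 22.00 J
Energy at base of ramp: E = 148.12 − 22.00 = 126.12 J
At max height all remaining energy is PE: mgh = E ⇒ h = E/(mg) = 126.12/(1.3 × 9.81) = 9.890 m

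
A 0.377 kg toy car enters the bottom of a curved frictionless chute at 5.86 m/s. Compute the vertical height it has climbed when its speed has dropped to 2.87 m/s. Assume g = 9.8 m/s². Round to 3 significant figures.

h = 1.33 m

Energy balance between the two points: ½mv₁² = ½mv₂² + mgh
h = (v₁² − v₂²)/(2g) = (5.86² − 2.87²)/(2 × 9.8) = 1.332 m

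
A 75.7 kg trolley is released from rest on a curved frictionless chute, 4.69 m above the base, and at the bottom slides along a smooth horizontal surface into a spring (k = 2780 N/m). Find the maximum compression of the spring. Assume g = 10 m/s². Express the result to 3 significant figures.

Energy conservation (no friction) from release to max compression: mgh = ½kx²
x = √(2mgh/k) = √(2 × 75.7 × 10 × 4.69 / 2780) = 1.598 m

x = 1.60 m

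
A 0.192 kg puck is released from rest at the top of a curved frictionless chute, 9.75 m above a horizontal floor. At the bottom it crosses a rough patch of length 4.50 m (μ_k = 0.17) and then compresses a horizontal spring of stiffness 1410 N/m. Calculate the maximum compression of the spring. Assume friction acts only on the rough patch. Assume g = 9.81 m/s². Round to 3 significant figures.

x = 0.155 m

Initial energy: E₁ = mgh = (0.192)(9.81)(9.75) = 18.364 J
Friction removes W_f = μ_k mg d = (0.17)(0.192)(9.81)(4.50) = 1.441 J
Energy reaching the spring: E = 18.364 − 1.441 = 16.923 J
At max compression ½kx² = E ⇒ x = √(2E/k) = √(2 × 16.923/1410) = 0.1549 m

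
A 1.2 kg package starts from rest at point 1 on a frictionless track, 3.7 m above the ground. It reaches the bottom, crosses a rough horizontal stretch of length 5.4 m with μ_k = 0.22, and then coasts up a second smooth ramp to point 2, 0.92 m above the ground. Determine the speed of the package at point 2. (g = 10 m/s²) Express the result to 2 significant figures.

v = 5.6 m/s

Energy at 1: mgh₁ = (1.2)(10)(3.7) = 44.400 J
Friction loss: W_f = μ_k mg d = 14.26 J
At 2: ½mv² + mgh₂ = mgh₁ − W_f
½mv² = 44.400 − 14.26 − 11.040 = 19.104 J
v = √(2 × 19.104/1.2) = 5.643 m/s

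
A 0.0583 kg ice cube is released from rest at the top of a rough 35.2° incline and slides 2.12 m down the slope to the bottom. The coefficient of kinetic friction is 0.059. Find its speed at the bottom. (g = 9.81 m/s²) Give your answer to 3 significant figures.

v = 4.69 m/s

Taking the bottom as reference, mgh = ½mv² + μ_k N L with h = L sinθ, N = mg cosθ:
mgh = mgL sinθ = (0.0583)(9.81)(2.12)sin35.2° = 0.69891 J
W_f = μ_k mg cosθ · L = (0.059)(0.0583)(9.81)cos35.2°·2.12 = 0.05846 J
½mv² = 0.69891 − 0.05846 = 0.64046 J
v = √(2 × 0.64046/0.0583) = 4.687 m/s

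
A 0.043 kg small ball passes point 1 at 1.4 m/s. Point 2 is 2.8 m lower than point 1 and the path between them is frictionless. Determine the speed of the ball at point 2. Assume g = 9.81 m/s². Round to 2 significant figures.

v = 7.5 m/s

Equating total energy at the two states: ½mv₀² + mgh = ½mv²
v² = v₀² + 2gh = (1.4)² + 2(9.81)(2.8) = 56.896
v = √56.896 = 7.543 m/s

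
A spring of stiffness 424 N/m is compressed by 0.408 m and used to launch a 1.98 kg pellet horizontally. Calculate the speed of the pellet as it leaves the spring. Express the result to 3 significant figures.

The pellet leaves the spring when the spring is at natural length, so ½kx² = ½mv²
v = x√(k/m) = 0.408 × √(424/1.98) = 5.970 m/s

v = 5.97 m/s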